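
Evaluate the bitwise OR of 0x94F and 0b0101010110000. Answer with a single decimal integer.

3071

0x94F = 100101001111
b = 101010110000
 OR → 101111111111 = 3071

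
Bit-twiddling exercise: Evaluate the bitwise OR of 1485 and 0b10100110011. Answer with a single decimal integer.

1485 = 10111001101
b = 10100110011
 OR → 10111111111 = 1535

1535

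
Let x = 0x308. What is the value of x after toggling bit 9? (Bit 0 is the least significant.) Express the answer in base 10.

x = 1100001000
bit 9 is currently 1; toggle it via x ^ (1 << 9) = x ^ 512
→ 0100001000 = 264

264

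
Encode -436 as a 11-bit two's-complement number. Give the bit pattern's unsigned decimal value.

436 in 11 bits: 00110110100
Invert: 11001001011
Add 1:  11001001100 = 1612
(Check: 2^11 - 436 = 2048 - 436 = 1612.)

1612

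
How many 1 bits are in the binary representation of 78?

78 = 1001110
Count the 1s: 1 + 1 + 1 + 1 = 4

4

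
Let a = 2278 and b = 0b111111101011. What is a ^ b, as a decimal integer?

1805

2278 = 100011100110
b = 111111101011
XOR → 011100001101 = 1805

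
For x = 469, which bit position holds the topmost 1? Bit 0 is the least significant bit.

469 = 111010101
The topmost 1 is at position 8 (since 2^8 = 256 ≤ 469 < 512).

8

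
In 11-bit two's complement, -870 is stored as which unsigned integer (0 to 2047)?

870 in 11 bits: 01101100110
Invert: 10010011001
Add 1:  10010011010 = 1178
(Check: 2^11 - 870 = 2048 - 870 = 1178.)

1178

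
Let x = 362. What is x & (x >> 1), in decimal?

x = 101101010 = 362
x>>1 = 010110101
AND  = 000100000 = 32
(x & (x >> 1) has a 1 wherever x has two consecutive 1 bits.)

32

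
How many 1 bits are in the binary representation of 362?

5

362 = 101101010
Count the 1s: 1 + 1 + 1 + 1 + 1 = 5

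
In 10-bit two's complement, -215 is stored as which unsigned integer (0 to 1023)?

809

215 in 10 bits: 0011010111
Invert: 1100101000
Add 1:  1100101001 = 809
(Check: 2^10 - 215 = 1024 - 215 = 809.)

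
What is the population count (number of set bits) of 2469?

2469 = 100110100101
Count the 1s: 1 + 1 + 1 + 1 + 1 + 1 = 6

6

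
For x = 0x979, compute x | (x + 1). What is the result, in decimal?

x = 100101111001 = 2425
x + 1 = 100101111010
OR    = 100101111011 = 2427
(x | (x + 1) sets the lowest cleared bit.)

2427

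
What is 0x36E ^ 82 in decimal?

828

0x36E = 1101101110
82 = 0001010010
XOR → 1100111100 = 828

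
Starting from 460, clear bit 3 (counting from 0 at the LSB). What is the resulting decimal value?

x = 0000111001100
bit 3 is currently 1; clear it via x & ~(1 << 3) = x & ~8
→ 0000111000100 = 452

452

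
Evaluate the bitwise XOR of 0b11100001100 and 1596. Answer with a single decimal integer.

304

a = 11100001100
1596 = 11000111100
XOR → 00100110000 = 304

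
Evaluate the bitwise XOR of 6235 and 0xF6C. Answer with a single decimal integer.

6235 = 1100001011011
0xF6C = 0111101101100
XOR → 1011100110111 = 5943

5943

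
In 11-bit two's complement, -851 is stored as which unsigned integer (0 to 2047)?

1197

851 in 11 bits: 01101010011
Invert: 10010101100
Add 1:  10010101101 = 1197
(Check: 2^11 - 851 = 2048 - 851 = 1197.)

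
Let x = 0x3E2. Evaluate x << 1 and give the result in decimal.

0x3E2 = 01111100010
shift left by 1 → 11111000100 = 1988
(equivalently, 994 × 2^1 = 994 × 2)

1988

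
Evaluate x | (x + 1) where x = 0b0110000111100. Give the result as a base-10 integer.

3133

x = 110000111100 = 3132
x + 1 = 110000111101
OR    = 110000111101 = 3133
(x | (x + 1) sets the lowest cleared bit.)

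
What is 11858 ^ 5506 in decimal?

11858 = 10111001010010
5506 = 01010110000010
XOR → 11101111010000 = 15312

15312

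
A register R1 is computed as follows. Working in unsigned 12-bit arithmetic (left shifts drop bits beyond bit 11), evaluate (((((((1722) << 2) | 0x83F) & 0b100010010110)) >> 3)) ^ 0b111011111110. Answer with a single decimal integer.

1722 = 011010111010
→ << 2 (mod 2^12) → 101011101000 = 2792
0x83F = 100000111111
→ | → 101011111111 = 2815
0b100010010110 = 100010010110
→ & → 100010010110 = 2198
→ >> 3 → 000100010010 = 274
0b111011111110 = 111011111110
→ ^ → 111111101100 = 4076

4076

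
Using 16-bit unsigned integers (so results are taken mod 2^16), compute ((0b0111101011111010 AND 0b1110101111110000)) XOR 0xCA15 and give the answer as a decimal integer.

41189

0b0111101011111010 = 0111101011111010
0b1110101111110000 = 1110101111110000
→ AND → 0110101011110000 = 27376
0xCA15 = 1100101000010101
→ XOR → 1010000011100101 = 41189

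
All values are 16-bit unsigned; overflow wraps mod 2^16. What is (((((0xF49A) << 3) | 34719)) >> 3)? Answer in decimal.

5371

0xF49A = 1111010010011010
→ << 3 (mod 2^16) → 1010010011010000 = 42192
34719 = 1000011110011111
→ | → 1010011111011111 = 42975
→ >> 3 → 0001010011111011 = 5371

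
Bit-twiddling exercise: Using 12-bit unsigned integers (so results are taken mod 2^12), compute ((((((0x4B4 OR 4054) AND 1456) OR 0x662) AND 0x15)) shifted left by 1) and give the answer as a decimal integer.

0x4B4 = 010010110100
4054 = 111111010110
→ OR → 111111110110 = 4086
1456 = 010110110000
→ AND → 010110110000 = 1456
0x662 = 011001100010
→ OR → 011111110010 = 2034
0x15 = 000000010101
→ AND → 000000010000 = 16
→ shifted left by 1 (mod 2^12) → 000000100000 = 32

32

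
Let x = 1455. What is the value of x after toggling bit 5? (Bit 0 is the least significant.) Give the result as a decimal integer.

x = 0010110101111
bit 5 is currently 1; toggle it via x ^ (1 << 5) = x ^ 32
→ 0010110001111 = 1423

1423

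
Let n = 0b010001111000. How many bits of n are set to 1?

5

n = 10001111000
Count the 1s: 1 + 1 + 1 + 1 + 1 = 5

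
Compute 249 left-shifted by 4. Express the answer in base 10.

3984

249 = 000011111001
shift left by 4 → 111110010000 = 3984
(equivalently, 249 × 2^4 = 249 × 16)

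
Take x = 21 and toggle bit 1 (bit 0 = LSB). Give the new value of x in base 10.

23

x = 000010101
bit 1 is currently 0; toggle it via x ^ (1 << 1) = x ^ 2
→ 000010111 = 23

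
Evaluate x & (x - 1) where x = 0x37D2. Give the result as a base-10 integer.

x = 11011111010010 = 14290
x - 1 = 11011111010001
AND   = 11011111010000 = 14288
(x & (x - 1) clears the lowest set bit of x.)

14288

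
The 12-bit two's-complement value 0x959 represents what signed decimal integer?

-1703

pattern = 100101011001 (MSB is 1 ⇒ negative)
Invert: 011010100110, add 1 → 011010100111 = 1703, so the value is -1703.
(Equivalently: 2393 - 2^12 = 2393 - 4096 = -1703.)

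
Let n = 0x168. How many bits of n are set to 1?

0x168 = 101101000
Count the 1s: 1 + 1 + 1 + 1 = 4

4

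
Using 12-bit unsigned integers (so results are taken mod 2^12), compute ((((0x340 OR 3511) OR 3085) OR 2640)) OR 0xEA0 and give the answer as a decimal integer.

4095

0x340 = 001101000000
3511 = 110110110111
→ OR → 111111110111 = 4087
3085 = 110000001101
→ OR → 111111111111 = 4095
2640 = 101001010000
→ OR → 111111111111 = 4095
0xEA0 = 111010100000
→ OR → 111111111111 = 4095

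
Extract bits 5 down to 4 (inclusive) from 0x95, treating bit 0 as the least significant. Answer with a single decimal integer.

v = 10010101
Shift right by 4: 1001
Mask low 2 bits: 01 = 1

1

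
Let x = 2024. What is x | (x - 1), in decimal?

x = 11111101000 = 2024
x - 1 = 11111100111
OR    = 11111101111 = 2031
(x | (x - 1) sets all bits below the lowest set bit.)

2031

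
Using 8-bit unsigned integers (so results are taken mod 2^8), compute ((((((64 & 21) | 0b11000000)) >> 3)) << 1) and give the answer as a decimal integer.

64 = 01000000
21 = 00010101
→ & → 00000000 = 0
0b11000000 = 11000000
→ | → 11000000 = 192
→ >> 3 → 00011000 = 24
→ << 1 (mod 2^8) → 00110000 = 48

48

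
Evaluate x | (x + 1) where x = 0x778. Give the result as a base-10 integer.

1913

x = 11101111000 = 1912
x + 1 = 11101111001
OR    = 11101111001 = 1913
(x | (x + 1) sets the lowest cleared bit.)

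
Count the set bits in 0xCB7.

8

0xCB7 = 110010110111
Count the 1s: 1 + 1 + 1 + 1 + 1 + 1 + 1 + 1 = 8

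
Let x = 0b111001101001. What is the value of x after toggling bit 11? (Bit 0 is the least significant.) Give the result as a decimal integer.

x = 111001101001
bit 11 is currently 1; toggle it via x ^ (1 << 11) = x ^ 2048
→ 011001101001 = 1641

1641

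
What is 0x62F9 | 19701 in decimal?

28413

0x62F9 = 110001011111001
19701 = 100110011110101
 OR → 110111011111101 = 28413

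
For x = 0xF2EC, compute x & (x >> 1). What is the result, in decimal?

x = 1111001011101100 = 62188
x>>1 = 0111100101110110
AND  = 0111000001100100 = 28772
(x & (x >> 1) has a 1 wherever x has two consecutive 1 bits.)

28772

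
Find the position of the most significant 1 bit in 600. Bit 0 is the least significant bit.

600 = 1001011000
The topmost 1 is at position 9 (since 2^9 = 512 ≤ 600 < 1024).

9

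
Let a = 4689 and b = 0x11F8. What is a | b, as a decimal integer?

4689 = 1001001010001
0x11F8 = 1000111111000
 OR → 1001111111001 = 5113

5113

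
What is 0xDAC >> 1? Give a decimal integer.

0xDAC = 110110101100
shift right by 1 → 011011010110 = 1750
(equivalently, floor(3500 / 2))

1750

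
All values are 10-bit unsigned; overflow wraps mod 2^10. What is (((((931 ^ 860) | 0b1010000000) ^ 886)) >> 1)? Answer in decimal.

196

931 = 1110100011
860 = 1101011100
→ ^ → 0011111111 = 255
0b1010000000 = 1010000000
→ | → 1011111111 = 767
886 = 1101110110
→ ^ → 0110001001 = 393
→ >> 1 → 0011000100 = 196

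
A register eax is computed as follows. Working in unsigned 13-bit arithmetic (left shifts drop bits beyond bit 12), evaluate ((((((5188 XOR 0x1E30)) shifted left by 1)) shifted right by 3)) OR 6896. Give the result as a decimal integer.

6909

5188 = 1010001000100
0x1E30 = 1111000110000
→ XOR → 0101001110100 = 2676
→ shifted left by 1 (mod 2^13) → 1010011101000 = 5352
→ shifted right by 3 → 0001010011101 = 669
6896 = 1101011110000
→ OR → 1101011111101 = 6909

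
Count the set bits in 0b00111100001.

5

n = 111100001
Count the 1s: 1 + 1 + 1 + 1 + 1 = 5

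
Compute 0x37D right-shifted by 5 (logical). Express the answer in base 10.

0x37D = 1101111101
shift right by 5 → 0000011011 = 27
(equivalently, floor(893 / 32))

27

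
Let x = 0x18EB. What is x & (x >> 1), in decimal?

2145

x = 1100011101011 = 6379
x>>1 = 0110001110101
AND  = 0100001100001 = 2145
(x & (x >> 1) has a 1 wherever x has two consecutive 1 bits.)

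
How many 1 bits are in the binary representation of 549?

4

549 = 1000100101
Count the 1s: 1 + 1 + 1 + 1 = 4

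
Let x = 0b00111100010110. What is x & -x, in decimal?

2

x = 111100010110 = 3862
-x (two's complement) = …000011101010
AND   = 000000000010 = 2
(x & -x isolates the lowest set bit of x.)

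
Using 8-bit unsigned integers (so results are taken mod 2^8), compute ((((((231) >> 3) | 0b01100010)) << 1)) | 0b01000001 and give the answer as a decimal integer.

253

231 = 11100111
→ >> 3 → 00011100 = 28
0b01100010 = 01100010
→ | → 01111110 = 126
→ << 1 (mod 2^8) → 11111100 = 252
0b01000001 = 01000001
→ | → 11111101 = 253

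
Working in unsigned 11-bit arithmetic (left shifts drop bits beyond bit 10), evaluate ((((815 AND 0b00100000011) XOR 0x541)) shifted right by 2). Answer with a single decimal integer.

272

815 = 01100101111
0b00100000011 = 00100000011
→ AND → 00100000011 = 259
0x541 = 10101000001
→ XOR → 10001000010 = 1090
→ shifted right by 2 → 00100010000 = 272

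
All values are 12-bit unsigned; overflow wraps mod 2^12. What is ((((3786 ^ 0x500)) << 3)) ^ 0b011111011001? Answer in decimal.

2441

3786 = 111011001010
0x500 = 010100000000
→ ^ → 101111001010 = 3018
→ << 3 (mod 2^12) → 111001010000 = 3664
0b011111011001 = 011111011001
→ ^ → 100110001001 = 2441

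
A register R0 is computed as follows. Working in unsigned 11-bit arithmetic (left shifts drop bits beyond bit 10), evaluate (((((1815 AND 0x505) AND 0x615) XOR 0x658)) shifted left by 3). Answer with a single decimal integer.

1815 = 11100010111
0x505 = 10100000101
→ AND → 10100000101 = 1285
0x615 = 11000010101
→ AND → 10000000101 = 1029
0x658 = 11001011000
→ XOR → 01001011101 = 605
→ shifted left by 3 (mod 2^11) → 01011101000 = 744

744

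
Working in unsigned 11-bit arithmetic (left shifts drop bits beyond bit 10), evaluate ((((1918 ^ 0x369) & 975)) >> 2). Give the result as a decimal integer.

1

1918 = 11101111110
0x369 = 01101101001
→ ^ → 10000010111 = 1047
975 = 01111001111
→ & → 00000000111 = 7
→ >> 2 → 00000000001 = 1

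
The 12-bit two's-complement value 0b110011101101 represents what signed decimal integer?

-787

pattern = 110011101101 (MSB is 1 ⇒ negative)
Invert: 001100010010, add 1 → 001100010011 = 787, so the value is -787.
(Equivalently: 3309 - 2^12 = 3309 - 4096 = -787.)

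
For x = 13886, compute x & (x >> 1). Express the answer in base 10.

x = 11011000111110 = 13886
x>>1 = 01101100011111
AND  = 01001000011110 = 4638
(x & (x >> 1) has a 1 wherever x has two consecutive 1 bits.)

4638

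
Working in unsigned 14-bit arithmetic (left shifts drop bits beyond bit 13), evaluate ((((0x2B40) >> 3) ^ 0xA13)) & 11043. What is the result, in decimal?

2851

0x2B40 = 10101101000000
→ >> 3 → 00010101101000 = 1384
0xA13 = 00101000010011
→ ^ → 00111101111011 = 3963
11043 = 10101100100011
→ & → 00101100100011 = 2851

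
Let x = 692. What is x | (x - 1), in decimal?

695

x = 1010110100 = 692
x - 1 = 1010110011
OR    = 1010110111 = 695
(x | (x - 1) sets all bits below the lowest set bit.)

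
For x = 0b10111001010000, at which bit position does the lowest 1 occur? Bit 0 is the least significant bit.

4

0b10111001010000 = 10111001010000
Trailing zeros: 4, so the lowest set bit is bit 4 (value 16).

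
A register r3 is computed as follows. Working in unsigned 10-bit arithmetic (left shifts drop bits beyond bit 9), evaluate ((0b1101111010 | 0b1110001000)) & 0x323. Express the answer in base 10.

0b1101111010 = 1101111010
0b1110001000 = 1110001000
→ | → 1111111010 = 1018
0x323 = 1100100011
→ & → 1100100010 = 802

802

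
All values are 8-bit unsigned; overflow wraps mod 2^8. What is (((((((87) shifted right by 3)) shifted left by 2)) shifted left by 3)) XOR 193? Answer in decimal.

87 = 01010111
→ shifted right by 3 → 00001010 = 10
→ shifted left by 2 (mod 2^8) → 00101000 = 40
→ shifted left by 3 (mod 2^8) → 01000000 = 64
193 = 11000001
→ XOR → 10000001 = 129

129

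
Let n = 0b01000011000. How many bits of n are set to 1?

3

n = 1000011000
Count the 1s: 1 + 1 + 1 = 3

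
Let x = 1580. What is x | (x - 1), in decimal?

1583

x = 11000101100 = 1580
x - 1 = 11000101011
OR    = 11000101111 = 1583
(x | (x - 1) sets all bits below the lowest set bit.)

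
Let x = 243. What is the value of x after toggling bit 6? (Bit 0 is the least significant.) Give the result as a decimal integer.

179

x = 011110011
bit 6 is currently 1; toggle it via x ^ (1 << 6) = x ^ 64
→ 010110011 = 179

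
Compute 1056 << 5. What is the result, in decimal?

33792

1056 = 0000010000100000
shift left by 5 → 1000010000000000 = 33792
(equivalently, 1056 × 2^5 = 1056 × 32)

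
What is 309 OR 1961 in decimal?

1981

309 = 00100110101
1961 = 11110101001
 OR → 11110111101 = 1981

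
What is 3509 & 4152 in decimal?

3509 = 0110110110101
4152 = 1000000111000
AND → 0000000110000 = 48

48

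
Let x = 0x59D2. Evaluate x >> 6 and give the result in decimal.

359

0x59D2 = 101100111010010
shift right by 6 → 000000101100111 = 359
(equivalently, floor(22994 / 64))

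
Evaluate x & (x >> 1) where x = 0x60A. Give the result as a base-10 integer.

x = 11000001010 = 1546
x>>1 = 01100000101
AND  = 01000000000 = 512
(x & (x >> 1) has a 1 wherever x has two consecutive 1 bits.)

512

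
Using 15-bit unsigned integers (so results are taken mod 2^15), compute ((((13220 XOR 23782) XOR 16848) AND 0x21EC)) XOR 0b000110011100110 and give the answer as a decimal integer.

11366

13220 = 011001110100100
23782 = 101110011100110
→ XOR → 110111101000010 = 28482
16848 = 100000111010000
→ XOR → 010111010010010 = 11922
0x21EC = 010000111101100
→ AND → 010000010000000 = 8320
0b000110011100110 = 000110011100110
→ XOR → 010110001100110 = 11366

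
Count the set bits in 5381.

5

5381 = 1010100000101
Count the 1s: 1 + 1 + 1 + 1 + 1 = 5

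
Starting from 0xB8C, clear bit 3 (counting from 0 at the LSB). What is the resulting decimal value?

x = 00101110001100
bit 3 is currently 1; clear it via x & ~(1 << 3) = x & ~8
→ 00101110000100 = 2948

2948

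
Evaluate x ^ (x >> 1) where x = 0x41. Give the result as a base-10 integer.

97

x = 1000001 = 65
x>>1 = 0100000
XOR  = 1100001 = 97
(x ^ (x >> 1) gives the standard binary-reflected Gray code of x.)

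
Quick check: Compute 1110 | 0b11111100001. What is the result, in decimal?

1110 = 10001010110
b = 11111100001
 OR → 11111110111 = 2039

2039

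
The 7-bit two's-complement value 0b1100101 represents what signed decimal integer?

pattern = 1100101 (MSB is 1 ⇒ negative)
Invert: 0011010, add 1 → 0011011 = 27, so the value is -27.
(Equivalently: 101 - 2^7 = 101 - 128 = -27.)

-27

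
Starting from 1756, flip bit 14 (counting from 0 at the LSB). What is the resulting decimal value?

18140

x = 000011011011100
bit 14 is currently 0; toggle it via x ^ (1 << 14) = x ^ 16384
→ 100011011011100 = 18140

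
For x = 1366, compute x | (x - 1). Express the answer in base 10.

1367

x = 10101010110 = 1366
x - 1 = 10101010101
OR    = 10101010111 = 1367
(x | (x - 1) sets all bits below the lowest set bit.)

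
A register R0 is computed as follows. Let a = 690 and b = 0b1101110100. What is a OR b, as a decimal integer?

690 = 1010110010
b = 1101110100
 OR → 1111110110 = 1014

1014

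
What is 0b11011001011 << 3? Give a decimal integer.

13912

x = 00011011001011
shift left by 3 → 11011001011000 = 13912
(equivalently, 1739 × 2^3 = 1739 × 8)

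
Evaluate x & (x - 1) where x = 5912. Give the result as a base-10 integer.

5904

x = 1011100011000 = 5912
x - 1 = 1011100010111
AND   = 1011100010000 = 5904
(x & (x - 1) clears the lowest set bit of x.)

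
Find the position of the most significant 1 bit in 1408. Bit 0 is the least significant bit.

1408 = 10110000000
The topmost 1 is at position 10 (since 2^10 = 1024 ≤ 1408 < 2048).

10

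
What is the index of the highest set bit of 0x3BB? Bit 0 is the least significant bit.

9

0x3BB = 1110111011
The topmost 1 is at position 9 (since 2^9 = 512 ≤ 955 < 1024).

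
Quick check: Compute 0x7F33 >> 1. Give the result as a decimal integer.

16281

0x7F33 = 111111100110011
shift right by 1 → 011111110011001 = 16281
(equivalently, floor(32563 / 2))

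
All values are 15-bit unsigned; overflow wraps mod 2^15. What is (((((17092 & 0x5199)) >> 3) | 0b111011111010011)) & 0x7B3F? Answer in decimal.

31507

17092 = 100001011000100
0x5199 = 101000110011001
→ & → 100000010000000 = 16512
→ >> 3 → 000100000010000 = 2064
0b111011111010011 = 111011111010011
→ | → 111111111010011 = 32723
0x7B3F = 111101100111111
→ & → 111101100010011 = 31507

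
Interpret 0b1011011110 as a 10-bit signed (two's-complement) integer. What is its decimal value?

-290

pattern = 1011011110 (MSB is 1 ⇒ negative)
Invert: 0100100001, add 1 → 0100100010 = 290, so the value is -290.
(Equivalently: 734 - 2^10 = 734 - 1024 = -290.)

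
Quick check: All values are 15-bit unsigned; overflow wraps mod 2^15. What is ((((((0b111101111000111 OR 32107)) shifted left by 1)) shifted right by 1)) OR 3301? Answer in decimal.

16367

0b111101111000111 = 111101111000111
32107 = 111110101101011
→ OR → 111111111101111 = 32751
→ shifted left by 1 (mod 2^15) → 111111111011110 = 32734
→ shifted right by 1 → 011111111101111 = 16367
3301 = 000110011100101
→ OR → 011111111101111 = 16367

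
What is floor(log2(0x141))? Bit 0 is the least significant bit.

8

0x141 = 101000001
The topmost 1 is at position 8 (since 2^8 = 256 ≤ 321 < 512).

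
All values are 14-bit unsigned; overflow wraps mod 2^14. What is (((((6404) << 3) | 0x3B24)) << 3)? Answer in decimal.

6404 = 01100100000100
→ << 3 (mod 2^14) → 00100000100000 = 2080
0x3B24 = 11101100100100
→ | → 11101100100100 = 15140
→ << 3 (mod 2^14) → 01100100100000 = 6432

6432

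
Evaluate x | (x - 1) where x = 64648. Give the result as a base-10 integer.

64655

x = 1111110010001000 = 64648
x - 1 = 1111110010000111
OR    = 1111110010001111 = 64655
(x | (x - 1) sets all bits below the lowest set bit.)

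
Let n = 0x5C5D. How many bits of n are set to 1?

0x5C5D = 101110001011101
Count the 1s: 1 + 1 + 1 + 1 + 1 + 1 + 1 + 1 + 1 = 9

9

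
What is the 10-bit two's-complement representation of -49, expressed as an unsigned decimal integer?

49 in 10 bits: 0000110001
Invert: 1111001110
Add 1:  1111001111 = 975
(Check: 2^10 - 49 = 1024 - 49 = 975.)

975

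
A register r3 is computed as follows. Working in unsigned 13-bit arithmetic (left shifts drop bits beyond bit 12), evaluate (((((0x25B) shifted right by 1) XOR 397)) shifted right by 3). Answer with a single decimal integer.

20

0x25B = 0001001011011
→ shifted right by 1 → 0000100101101 = 301
397 = 0000110001101
→ XOR → 0000010100000 = 160
→ shifted right by 3 → 0000000010100 = 20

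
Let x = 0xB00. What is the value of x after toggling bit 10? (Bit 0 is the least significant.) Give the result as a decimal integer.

x = 00101100000000
bit 10 is currently 0; toggle it via x ^ (1 << 10) = x ^ 1024
→ 00111100000000 = 3840

3840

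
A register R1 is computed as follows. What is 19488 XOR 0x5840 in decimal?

19488 = 100110000100000
0x5840 = 101100001000000
XOR → 001010001100000 = 5216

5216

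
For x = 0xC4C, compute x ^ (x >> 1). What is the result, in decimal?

x = 110001001100 = 3148
x>>1 = 011000100110
XOR  = 101001101010 = 2666
(x ^ (x >> 1) gives the standard binary-reflected Gray code of x.)

2666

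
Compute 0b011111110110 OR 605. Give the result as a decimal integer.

2047

a = 11111110110
605 = 01001011101
 OR → 11111111111 = 2047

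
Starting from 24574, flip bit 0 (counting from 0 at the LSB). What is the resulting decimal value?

24575

x = 101111111111110
bit 0 is currently 0; toggle it via x ^ (1 << 0) = x ^ 1
→ 101111111111111 = 24575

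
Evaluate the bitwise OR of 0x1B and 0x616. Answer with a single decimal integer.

1567

0x1B = 00000011011
0x616 = 11000010110
 OR → 11000011111 = 1567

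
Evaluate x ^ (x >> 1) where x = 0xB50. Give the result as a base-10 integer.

x = 101101010000 = 2896
x>>1 = 010110101000
XOR  = 111011111000 = 3832
(x ^ (x >> 1) gives the standard binary-reflected Gray code of x.)

3832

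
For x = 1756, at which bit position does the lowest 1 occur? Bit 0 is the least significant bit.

1756 = 11011011100
Trailing zeros: 2, so the lowest set bit is bit 2 (value 4).

2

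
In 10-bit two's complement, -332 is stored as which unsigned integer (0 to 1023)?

692

332 in 10 bits: 0101001100
Invert: 1010110011
Add 1:  1010110100 = 692
(Check: 2^10 - 332 = 1024 - 332 = 692.)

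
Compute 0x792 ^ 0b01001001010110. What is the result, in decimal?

0x792 = 0011110010010
b = 1001001010110
XOR → 1010111000100 = 5572

5572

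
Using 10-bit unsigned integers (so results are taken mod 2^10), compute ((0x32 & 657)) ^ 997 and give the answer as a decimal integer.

0x32 = 0000110010
657 = 1010010001
→ & → 0000010000 = 16
997 = 1111100101
→ ^ → 1111110101 = 1013

1013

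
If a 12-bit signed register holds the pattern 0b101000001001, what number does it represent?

pattern = 101000001001 (MSB is 1 ⇒ negative)
Invert: 010111110110, add 1 → 010111110111 = 1527, so the value is -1527.
(Equivalently: 2569 - 2^12 = 2569 - 4096 = -1527.)

-1527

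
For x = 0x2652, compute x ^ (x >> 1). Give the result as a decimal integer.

13691

x = 10011001010010 = 9810
x>>1 = 01001100101001
XOR  = 11010101111011 = 13691
(x ^ (x >> 1) gives the standard binary-reflected Gray code of x.)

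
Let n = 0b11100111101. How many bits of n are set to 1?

n = 11100111101
Count the 1s: 1 + 1 + 1 + 1 + 1 + 1 + 1 + 1 = 8

8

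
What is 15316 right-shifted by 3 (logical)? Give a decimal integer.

1914

15316 = 11101111010100
shift right by 3 → 00011101111010 = 1914
(equivalently, floor(15316 / 8))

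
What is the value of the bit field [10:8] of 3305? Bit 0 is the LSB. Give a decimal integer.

v = 00110011101001
Shift right by 8: 001100
Mask low 3 bits: 100 = 4

4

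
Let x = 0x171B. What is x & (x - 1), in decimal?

5914

x = 1011100011011 = 5915
x - 1 = 1011100011010
AND   = 1011100011010 = 5914
(x & (x - 1) clears the lowest set bit of x.)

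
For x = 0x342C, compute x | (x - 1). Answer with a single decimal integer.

13359

x = 11010000101100 = 13356
x - 1 = 11010000101011
OR    = 11010000101111 = 13359
(x | (x - 1) sets all bits below the lowest set bit.)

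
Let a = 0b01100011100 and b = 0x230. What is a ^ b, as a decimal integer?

a = 1100011100
0x230 = 1000110000
XOR → 0100101100 = 300

300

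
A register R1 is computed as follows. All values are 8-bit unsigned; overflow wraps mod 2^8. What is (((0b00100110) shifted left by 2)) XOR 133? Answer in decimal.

0b00100110 = 00100110
→ shifted left by 2 (mod 2^8) → 10011000 = 152
133 = 10000101
→ XOR → 00011101 = 29

29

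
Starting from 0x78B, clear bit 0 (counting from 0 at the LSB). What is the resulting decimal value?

x = 11110001011
bit 0 is currently 1; clear it via x & ~(1 << 0) = x & ~1
→ 11110001010 = 1930

1930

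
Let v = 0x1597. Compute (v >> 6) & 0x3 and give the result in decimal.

v = 1010110010111
Shift right by 6: 1010110
Mask low 2 bits: 10 = 2

2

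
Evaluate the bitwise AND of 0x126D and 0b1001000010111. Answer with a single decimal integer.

0x126D = 1001001101101
b = 1001000010111
AND → 1001000000101 = 4613

4613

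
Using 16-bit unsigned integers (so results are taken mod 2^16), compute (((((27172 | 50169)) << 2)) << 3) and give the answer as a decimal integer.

27172 = 0110101000100100
50169 = 1100001111111001
→ | → 1110101111111101 = 60413
→ << 2 (mod 2^16) → 1010111111110100 = 45044
→ << 3 (mod 2^16) → 0111111110100000 = 32672

32672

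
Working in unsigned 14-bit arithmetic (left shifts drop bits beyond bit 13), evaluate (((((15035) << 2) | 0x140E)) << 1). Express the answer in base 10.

15836

15035 = 11101010111011
→ << 2 (mod 2^14) → 10101011101100 = 10988
0x140E = 01010000001110
→ | → 11111011101110 = 16110
→ << 1 (mod 2^14) → 11110111011100 = 15836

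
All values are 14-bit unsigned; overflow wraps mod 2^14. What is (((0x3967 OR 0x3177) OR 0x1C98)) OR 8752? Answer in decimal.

0x3967 = 11100101100111
0x3177 = 11000101110111
→ OR → 11100101110111 = 14711
0x1C98 = 01110010011000
→ OR → 11110111111111 = 15871
8752 = 10001000110000
→ OR → 11111111111111 = 16383

16383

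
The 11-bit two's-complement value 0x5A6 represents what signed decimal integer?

-602

pattern = 10110100110 (MSB is 1 ⇒ negative)
Invert: 01001011001, add 1 → 01001011010 = 602, so the value is -602.
(Equivalently: 1446 - 2^11 = 1446 - 2048 = -602.)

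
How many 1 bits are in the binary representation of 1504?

5

1504 = 10111100000
Count the 1s: 1 + 1 + 1 + 1 + 1 = 5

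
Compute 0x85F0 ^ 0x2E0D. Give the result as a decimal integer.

44029

0x85F0 = 1000010111110000
0x2E0D = 0010111000001101
XOR → 1010101111111101 = 44029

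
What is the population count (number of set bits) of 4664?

4664 = 1001000111000
Count the 1s: 1 + 1 + 1 + 1 + 1 = 5

5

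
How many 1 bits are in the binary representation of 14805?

14805 = 11100111010101
Count the 1s: 1 + 1 + 1 + 1 + 1 + 1 + 1 + 1 + 1 = 9

9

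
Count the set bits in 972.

972 = 1111001100
Count the 1s: 1 + 1 + 1 + 1 + 1 + 1 = 6

6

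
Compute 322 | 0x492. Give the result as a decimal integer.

322 = 00101000010
0x492 = 10010010010
 OR → 10111010010 = 1490

1490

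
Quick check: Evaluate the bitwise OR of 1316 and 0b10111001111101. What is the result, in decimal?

12157

1316 = 00010100100100
b = 10111001111101
 OR → 10111101111101 = 12157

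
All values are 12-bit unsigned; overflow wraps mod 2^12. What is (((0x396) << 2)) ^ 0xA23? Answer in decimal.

0x396 = 001110010110
→ << 2 (mod 2^12) → 111001011000 = 3672
0xA23 = 101000100011
→ ^ → 010001111011 = 1147

1147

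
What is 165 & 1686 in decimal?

132

165 = 00010100101
1686 = 11010010110
AND → 00010000100 = 132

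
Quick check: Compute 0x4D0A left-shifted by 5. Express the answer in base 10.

631104

0x4D0A = 00000100110100001010
shift left by 5 → 10011010000101000000 = 631104
(equivalently, 19722 × 2^5 = 19722 × 32)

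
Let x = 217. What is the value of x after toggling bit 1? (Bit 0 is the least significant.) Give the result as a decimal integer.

219

x = 011011001
bit 1 is currently 0; toggle it via x ^ (1 << 1) = x ^ 2
→ 011011011 = 219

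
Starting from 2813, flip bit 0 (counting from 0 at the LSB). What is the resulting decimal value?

x = 101011111101
bit 0 is currently 1; toggle it via x ^ (1 << 0) = x ^ 1
→ 101011111100 = 2812

2812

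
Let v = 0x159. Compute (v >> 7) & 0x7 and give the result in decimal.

2

v = 00101011001
Shift right by 7: 0010
Mask low 3 bits: 010 = 2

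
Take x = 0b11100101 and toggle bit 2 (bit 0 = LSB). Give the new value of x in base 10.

x = 11100101
bit 2 is currently 1; toggle it via x ^ (1 << 2) = x ^ 4
→ 11100001 = 225

225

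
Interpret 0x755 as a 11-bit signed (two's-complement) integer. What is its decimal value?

-171

pattern = 11101010101 (MSB is 1 ⇒ negative)
Invert: 00010101010, add 1 → 00010101011 = 171, so the value is -171.
(Equivalently: 1877 - 2^11 = 1877 - 2048 = -171.)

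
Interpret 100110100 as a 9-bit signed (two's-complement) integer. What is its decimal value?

-204

pattern = 100110100 (MSB is 1 ⇒ negative)
Invert: 011001011, add 1 → 011001100 = 204, so the value is -204.
(Equivalently: 308 - 2^9 = 308 - 512 = -204.)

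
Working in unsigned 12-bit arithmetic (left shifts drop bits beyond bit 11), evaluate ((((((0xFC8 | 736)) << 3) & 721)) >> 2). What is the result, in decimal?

144

0xFC8 = 111111001000
736 = 001011100000
→ | → 111111101000 = 4072
→ << 3 (mod 2^12) → 111101000000 = 3904
721 = 001011010001
→ & → 001001000000 = 576
→ >> 2 → 000010010000 = 144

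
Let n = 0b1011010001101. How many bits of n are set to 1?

7

n = 1011010001101
Count the 1s: 1 + 1 + 1 + 1 + 1 + 1 + 1 = 7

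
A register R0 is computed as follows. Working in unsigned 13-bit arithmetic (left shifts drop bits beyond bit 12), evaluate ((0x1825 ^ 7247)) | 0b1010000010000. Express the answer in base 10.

5242

0x1825 = 1100000100101
7247 = 1110001001111
→ ^ → 0010001101010 = 1130
0b1010000010000 = 1010000010000
→ | → 1010001111010 = 5242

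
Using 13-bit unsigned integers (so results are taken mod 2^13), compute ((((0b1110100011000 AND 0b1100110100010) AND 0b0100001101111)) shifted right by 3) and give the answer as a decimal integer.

256

0b1110100011000 = 1110100011000
0b1100110100010 = 1100110100010
→ AND → 1100100000000 = 6400
0b0100001101111 = 0100001101111
→ AND → 0100000000000 = 2048
→ shifted right by 3 → 0000100000000 = 256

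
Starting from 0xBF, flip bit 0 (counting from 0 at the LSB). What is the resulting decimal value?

x = 0010111111
bit 0 is currently 1; toggle it via x ^ (1 << 0) = x ^ 1
→ 0010111110 = 190

190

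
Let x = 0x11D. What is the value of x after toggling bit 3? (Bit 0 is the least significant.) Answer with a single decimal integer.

277

x = 0100011101
bit 3 is currently 1; toggle it via x ^ (1 << 3) = x ^ 8
→ 0100010101 = 277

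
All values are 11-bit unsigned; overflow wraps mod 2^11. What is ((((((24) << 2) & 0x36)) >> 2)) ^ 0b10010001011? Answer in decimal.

24 = 00000011000
→ << 2 (mod 2^11) → 00001100000 = 96
0x36 = 00000110110
→ & → 00000100000 = 32
→ >> 2 → 00000001000 = 8
0b10010001011 = 10010001011
→ ^ → 10010000011 = 1155

1155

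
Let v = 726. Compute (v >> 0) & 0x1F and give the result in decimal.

v = 01011010110
Shift right by 0: 01011010110
Mask low 5 bits: 10110 = 22

22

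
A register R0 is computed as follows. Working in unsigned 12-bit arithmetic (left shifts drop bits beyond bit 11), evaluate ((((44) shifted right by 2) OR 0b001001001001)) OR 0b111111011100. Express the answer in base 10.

44 = 000000101100
→ shifted right by 2 → 000000001011 = 11
0b001001001001 = 001001001001
→ OR → 001001001011 = 587
0b111111011100 = 111111011100
→ OR → 111111011111 = 4063

4063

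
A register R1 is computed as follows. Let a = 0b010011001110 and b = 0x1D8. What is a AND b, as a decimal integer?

a = 10011001110
0x1D8 = 00111011000
AND → 00011001000 = 200

200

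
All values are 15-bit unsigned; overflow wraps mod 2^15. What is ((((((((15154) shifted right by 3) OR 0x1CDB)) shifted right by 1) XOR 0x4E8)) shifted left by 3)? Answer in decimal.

22712

15154 = 011101100110010
→ shifted right by 3 → 000011101100110 = 1894
0x1CDB = 001110011011011
→ OR → 001111111111111 = 8191
→ shifted right by 1 → 000111111111111 = 4095
0x4E8 = 000010011101000
→ XOR → 000101100010111 = 2839
→ shifted left by 3 (mod 2^15) → 101100010111000 = 22712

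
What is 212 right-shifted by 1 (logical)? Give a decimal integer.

106

212 = 11010100
shift right by 1 → 01101010 = 106
(equivalently, floor(212 / 2))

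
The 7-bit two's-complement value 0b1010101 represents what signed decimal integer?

pattern = 1010101 (MSB is 1 ⇒ negative)
Invert: 0101010, add 1 → 0101011 = 43, so the value is -43.
(Equivalently: 85 - 2^7 = 85 - 128 = -43.)

-43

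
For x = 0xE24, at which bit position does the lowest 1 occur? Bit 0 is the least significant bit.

0xE24 = 111000100100
Trailing zeros: 2, so the lowest set bit is bit 2 (value 4).

2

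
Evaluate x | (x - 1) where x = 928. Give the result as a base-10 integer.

x = 1110100000 = 928
x - 1 = 1110011111
OR    = 1110111111 = 959
(x | (x - 1) sets all bits below the lowest set bit.)

959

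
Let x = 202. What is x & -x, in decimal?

x = 11001010 = 202
-x (two's complement) = …00110110
AND   = 00000010 = 2
(x & -x isolates the lowest set bit of x.)

2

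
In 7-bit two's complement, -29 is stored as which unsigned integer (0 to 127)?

99

29 in 7 bits: 0011101
Invert: 1100010
Add 1:  1100011 = 99
(Check: 2^7 - 29 = 128 - 29 = 99.)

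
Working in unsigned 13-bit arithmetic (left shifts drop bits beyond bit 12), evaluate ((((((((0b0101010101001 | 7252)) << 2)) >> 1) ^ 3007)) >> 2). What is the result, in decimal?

0b0101010101001 = 0101010101001
7252 = 1110001010100
→ | → 1111011111101 = 7933
→ << 2 (mod 2^13) → 1101111110100 = 7156
→ >> 1 → 0110111111010 = 3578
3007 = 0101110111111
→ ^ → 0011001000101 = 1605
→ >> 2 → 0000110010001 = 401

401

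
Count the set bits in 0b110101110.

n = 110101110
Count the 1s: 1 + 1 + 1 + 1 + 1 + 1 = 6

6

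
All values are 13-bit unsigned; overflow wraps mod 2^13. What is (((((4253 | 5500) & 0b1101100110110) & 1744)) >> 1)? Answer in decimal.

4253 = 1000010011101
5500 = 1010101111100
→ | → 1010111111101 = 5629
0b1101100110110 = 1101100110110
→ & → 1000100110100 = 4404
1744 = 0011011010000
→ & → 0000000010000 = 16
→ >> 1 → 0000000001000 = 8

8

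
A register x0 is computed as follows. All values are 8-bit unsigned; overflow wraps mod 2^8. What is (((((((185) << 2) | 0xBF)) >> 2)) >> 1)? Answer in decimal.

31

185 = 10111001
→ << 2 (mod 2^8) → 11100100 = 228
0xBF = 10111111
→ | → 11111111 = 255
→ >> 2 → 00111111 = 63
→ >> 1 → 00011111 = 31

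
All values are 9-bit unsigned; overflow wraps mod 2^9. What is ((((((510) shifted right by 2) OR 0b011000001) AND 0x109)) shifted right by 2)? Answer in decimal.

510 = 111111110
→ shifted right by 2 → 001111111 = 127
0b011000001 = 011000001
→ OR → 011111111 = 255
0x109 = 100001001
→ AND → 000001001 = 9
→ shifted right by 2 → 000000010 = 2

2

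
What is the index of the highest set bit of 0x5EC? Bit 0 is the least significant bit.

0x5EC = 10111101100
The topmost 1 is at position 10 (since 2^10 = 1024 ≤ 1516 < 2048).

10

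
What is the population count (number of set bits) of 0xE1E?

0xE1E = 111000011110
Count the 1s: 1 + 1 + 1 + 1 + 1 + 1 + 1 = 7

7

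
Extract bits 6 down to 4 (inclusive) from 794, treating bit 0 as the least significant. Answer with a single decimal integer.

v = 1100011010
Shift right by 4: 110001
Mask low 3 bits: 001 = 1

1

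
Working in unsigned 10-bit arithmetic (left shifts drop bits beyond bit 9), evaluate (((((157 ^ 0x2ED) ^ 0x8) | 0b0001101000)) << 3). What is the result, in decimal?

960

157 = 0010011101
0x2ED = 1011101101
→ ^ → 1001110000 = 624
0x8 = 0000001000
→ ^ → 1001111000 = 632
0b0001101000 = 0001101000
→ | → 1001111000 = 632
→ << 3 (mod 2^10) → 1111000000 = 960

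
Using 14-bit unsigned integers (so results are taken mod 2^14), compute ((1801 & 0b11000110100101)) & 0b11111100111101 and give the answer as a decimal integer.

257

1801 = 00011100001001
0b11000110100101 = 11000110100101
→ & → 00000100000001 = 257
0b11111100111101 = 11111100111101
→ & → 00000100000001 = 257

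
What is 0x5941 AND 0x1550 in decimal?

4416

0x5941 = 101100101000001
0x1550 = 001010101010000
AND → 001000101000000 = 4416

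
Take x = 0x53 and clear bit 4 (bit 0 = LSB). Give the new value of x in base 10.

67

x = 0001010011
bit 4 is currently 1; clear it via x & ~(1 << 4) = x & ~16
→ 0001000011 = 67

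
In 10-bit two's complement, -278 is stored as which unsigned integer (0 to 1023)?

746

278 in 10 bits: 0100010110
Invert: 1011101001
Add 1:  1011101010 = 746
(Check: 2^10 - 278 = 1024 - 278 = 746.)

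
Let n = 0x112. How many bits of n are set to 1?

3

0x112 = 100010010
Count the 1s: 1 + 1 + 1 = 3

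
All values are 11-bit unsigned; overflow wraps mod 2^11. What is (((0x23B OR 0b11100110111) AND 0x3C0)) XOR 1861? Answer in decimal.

0x23B = 01000111011
0b11100110111 = 11100110111
→ OR → 11100111111 = 1855
0x3C0 = 01111000000
→ AND → 01100000000 = 768
1861 = 11101000101
→ XOR → 10001000101 = 1093

1093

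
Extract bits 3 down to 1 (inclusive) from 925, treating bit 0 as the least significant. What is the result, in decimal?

6

v = 01110011101
Shift right by 1: 0111001110
Mask low 3 bits: 110 = 6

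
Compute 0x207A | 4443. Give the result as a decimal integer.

12667

0x207A = 10000001111010
4443 = 01000101011011
 OR → 11000101111011 = 12667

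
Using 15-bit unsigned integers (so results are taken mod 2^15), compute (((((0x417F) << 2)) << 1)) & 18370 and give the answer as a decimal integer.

960

0x417F = 100000101111111
→ << 2 (mod 2^15) → 000010111111100 = 1532
→ << 1 (mod 2^15) → 000101111111000 = 3064
18370 = 100011111000010
→ & → 000001111000000 = 960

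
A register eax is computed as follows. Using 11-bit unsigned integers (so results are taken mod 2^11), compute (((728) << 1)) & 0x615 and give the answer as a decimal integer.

1040

728 = 01011011000
→ << 1 (mod 2^11) → 10110110000 = 1456
0x615 = 11000010101
→ & → 10000010000 = 1040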